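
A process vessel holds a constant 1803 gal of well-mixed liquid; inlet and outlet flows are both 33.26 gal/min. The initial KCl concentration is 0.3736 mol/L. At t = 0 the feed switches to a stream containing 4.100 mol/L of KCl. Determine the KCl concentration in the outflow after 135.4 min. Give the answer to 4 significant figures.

3.793 mol/L

Mass balance on the solute (V constant): V dC/dt = Q(C_in − C).
Rewrite as dC/dt + C/τ = C_in/τ, τ = V/Q = 54.2093 min.
C approaches C_in exponentially: C(t) = C_in + (C₀ − C_in) e^(−t/τ).
C(135.4) = 4.100 + (0.3736 − 4.100)·e^(−135.4/54.2093) = 4.100 + (-3.72640)·0.0822717 = 3.79342 mol/L.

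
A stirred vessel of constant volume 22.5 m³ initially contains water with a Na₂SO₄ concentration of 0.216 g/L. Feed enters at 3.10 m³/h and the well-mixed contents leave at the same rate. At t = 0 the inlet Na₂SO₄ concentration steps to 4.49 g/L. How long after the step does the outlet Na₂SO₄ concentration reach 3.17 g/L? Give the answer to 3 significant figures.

8.53 h

Unsteady species balance (constant V, well mixed): V dC/dt = Q(C_in − C), so τ = V/Q = 7.2581 h.
C(t) = C_in + (C₀ − C_in) e^(−t/τ). Set C = 3.17 and solve for t:
e^(−t/τ) = (C − C_in)/(C₀ − C_in) = (3.17 − 4.49)/(0.216 − 4.49) = 0.30884
t = −τ ln(…) = 7.2581 × 1.1749 = 8.5276 h.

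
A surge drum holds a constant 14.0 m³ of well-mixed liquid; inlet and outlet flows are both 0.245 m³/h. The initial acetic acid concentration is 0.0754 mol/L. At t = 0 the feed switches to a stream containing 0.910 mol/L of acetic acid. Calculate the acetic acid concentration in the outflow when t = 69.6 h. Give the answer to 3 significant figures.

0.663 mol/L

Species balance on the tank: V dC/dt = Q(C_in − C).
Time constant τ = V/Q = 14.0/0.245 = 57.143 h.
C approaches C_in exponentially: C(t) = C_in + (C₀ − C_in) e^(−t/τ).
C(69.6) = 0.910 + (0.0754 − 0.910)·e^(−69.6/57.143) = 0.910 + (-0.83460)·0.29582 = 0.66311 mol/L.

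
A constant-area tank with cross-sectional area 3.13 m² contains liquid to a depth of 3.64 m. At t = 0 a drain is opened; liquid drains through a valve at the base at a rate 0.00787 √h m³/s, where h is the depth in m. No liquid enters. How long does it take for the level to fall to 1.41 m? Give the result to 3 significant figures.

573 s

A dh/dt = −Q_out = −0.00787 √h.
This is separable: 2 d(√h)/dt = −0.00787/A, so √h = √h₀ − (0.00787/(2A)) t.
t = 2A(√h₀ − √h)/0.00787 = 2·3.13·(√3.64 − √1.41)/0.00787
  = 6.2600 × (1.9079 − 1.1874) / 0.00787 = 573.06 s.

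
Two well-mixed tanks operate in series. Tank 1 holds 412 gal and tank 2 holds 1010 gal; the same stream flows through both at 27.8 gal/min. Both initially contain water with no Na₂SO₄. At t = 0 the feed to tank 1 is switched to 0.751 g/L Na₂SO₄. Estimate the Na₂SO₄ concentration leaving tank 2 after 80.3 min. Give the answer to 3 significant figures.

Time constants: τᵢ = Vᵢ/Q for each well-mixed tank.
τ₁ = 412/27.8 = 14.820 min; τ₂ = 1010/27.8 = 36.331 min.
Tank 1: C₁ = C_in(1 − e^(−t/τ₁)). Tank 2 (τ₁ ≠ τ₂): C₂ = C_in[1 − (τ₁ e^(−t/τ₁) − τ₂ e^(−t/τ₂))/(τ₁ − τ₂)].
At t = 80.3: e^(−t/τ₁) = 0.0044347, e^(−t/τ₂) = 0.10967.
C₂ = 0.751·[1 − (14.820·0.0044347 − 36.331·0.10967)/(-21.511)] = 0.751·0.81782 = 0.61418 g/L.

0.614 g/L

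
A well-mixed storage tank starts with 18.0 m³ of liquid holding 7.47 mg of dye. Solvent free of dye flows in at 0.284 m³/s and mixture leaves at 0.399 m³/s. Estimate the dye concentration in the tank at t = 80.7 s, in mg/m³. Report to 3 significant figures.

0.0693 mg/m³

Total volume: dV/dt = Q_in − Q_out = -0.11500 m³/s, so V(t) = 18.0 − 0.11500 t and V(80.7) = 8.7195 m³.
Species balance (pure solvent in): dm/dt = −Q_out · m/V(t).
dm/m = −Q_out dt/(V₀ − 0.11500 t); integrating gives ln(m/m₀) = −(Q_out/(Q_in−Q_out)) ln(V/V₀).
m = m₀ (V₀/V)^(Q_out/(Q_in−Q_out)) = 7.47 × (18.0/8.7195)^(-3.4696) = 0.60418 mg.
C = m/V = 0.60418/8.7195 = 0.069291 mg/m³.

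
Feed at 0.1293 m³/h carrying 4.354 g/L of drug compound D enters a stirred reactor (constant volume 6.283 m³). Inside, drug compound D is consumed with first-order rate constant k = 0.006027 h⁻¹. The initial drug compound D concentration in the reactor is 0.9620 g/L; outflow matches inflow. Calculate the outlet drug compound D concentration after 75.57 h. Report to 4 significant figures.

V dC/dt = Q(C_in − C) − k V C.
dC/dt = (Q/V) C_in − (Q/V + k) C; effective rate a = Q/V + k = 0.0205793 + 0.006027 = 0.0266063 h⁻¹.
C_ss = Q C_in/(Q + kV) = 3.36771 g/L; C(t) = C_ss + (C₀ − C_ss) e^(−a t).
C(75.57) = 3.36771 + (-2.40571)·e^(−0.0266063·75.57) = 3.36771 + (-2.40571)·0.133903 = 3.04558 g/L.

3.046 g/L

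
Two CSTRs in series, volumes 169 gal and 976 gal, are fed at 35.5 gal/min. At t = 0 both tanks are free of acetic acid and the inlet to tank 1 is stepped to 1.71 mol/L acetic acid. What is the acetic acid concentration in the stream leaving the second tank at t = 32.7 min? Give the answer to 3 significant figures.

Species balance on tank i: dCᵢ/dt = (Cᵢ₋₁ − Cᵢ)/τᵢ with τᵢ = Vᵢ/Q.
τ₁ = 169/35.5 = 4.7606 min; τ₂ = 976/35.5 = 27.493 min.
Tank 1: C₁ = C_in(1 − e^(−t/τ₁)). Tank 2 (τ₁ ≠ τ₂): C₂ = C_in[1 − (τ₁ e^(−t/τ₁) − τ₂ e^(−t/τ₂))/(τ₁ − τ₂)].
At t = 32.7: e^(−t/τ₁) = 0.0010396, e^(−t/τ₂) = 0.30441.
C₂ = 1.71·[1 − (4.7606·0.0010396 − 27.493·0.30441)/(-22.732)] = 1.71·0.63206 = 1.0808 mol/L.

1.08 mol/L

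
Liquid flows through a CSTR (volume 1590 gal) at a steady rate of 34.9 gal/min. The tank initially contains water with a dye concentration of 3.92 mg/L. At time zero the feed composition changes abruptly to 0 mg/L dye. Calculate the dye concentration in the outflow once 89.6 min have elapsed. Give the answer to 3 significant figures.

Transient balance on the dissolved component: V dC/dt = Q(C_in − C).
Rewrite as dC/dt + C/τ = C_in/τ, τ = V/Q = 45.559 min.
C approaches C_in exponentially: C(t) = C_in + (C₀ − C_in) e^(−t/τ).
C(89.6) = 0 + (3.92 − 0)·e^(−89.6/45.559) = 0 + (3.9200)·0.13992 = 0.54848 mg/L.

0.548 mg/L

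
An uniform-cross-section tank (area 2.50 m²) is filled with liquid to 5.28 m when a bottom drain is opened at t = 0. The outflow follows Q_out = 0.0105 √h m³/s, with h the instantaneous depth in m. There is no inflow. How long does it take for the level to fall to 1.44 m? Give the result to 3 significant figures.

With no inflow, A dh/dt = −0.0105 √h.
This is separable: 2 d(√h)/dt = −0.0105/A, so √h = √h₀ − (0.0105/(2A)) t.
t = 2A(√h₀ − √h)/0.0105 = 2·2.50·(√5.28 − √1.44)/0.0105
  = 5.0000 × (2.2978 − 1.2000) / 0.0105 = 522.77 s.

523 s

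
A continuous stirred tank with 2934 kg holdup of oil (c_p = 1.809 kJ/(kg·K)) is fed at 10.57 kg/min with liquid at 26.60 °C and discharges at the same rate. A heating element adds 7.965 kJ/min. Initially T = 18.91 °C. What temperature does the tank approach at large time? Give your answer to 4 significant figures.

27.02 °C

Unsteady energy balance on the tank contents: M c_p dT/dt = ṁ c_p (T_in − T) + 7.965.
At steady state dT/dt = 0 ⇒ T_ss = T_in + Q̇/(ṁ c_p) = 26.60 + 7.965/(10.57·1.809) = 27.0166 °C.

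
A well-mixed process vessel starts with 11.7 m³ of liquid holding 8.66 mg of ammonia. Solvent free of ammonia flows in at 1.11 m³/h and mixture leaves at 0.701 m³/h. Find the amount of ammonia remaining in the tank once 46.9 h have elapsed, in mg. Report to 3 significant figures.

1.64 mg

Total volume: dV/dt = Q_in − Q_out = 0.40900 m³/h, so V(t) = 11.7 + 0.40900 t and V(46.9) = 30.882 m³.
No ammonia enters, so dm/dt = −Q_out · (m/V).
dm/m = −Q_out dt/(V₀ + 0.40900 t); integrating gives ln(m/m₀) = −(Q_out/(Q_in−Q_out)) ln(V/V₀).
m = m₀ (V₀/V)^(Q_out/(Q_in−Q_out)) = 8.66 × (11.7/30.882)^(1.7139) = 1.6408 mg.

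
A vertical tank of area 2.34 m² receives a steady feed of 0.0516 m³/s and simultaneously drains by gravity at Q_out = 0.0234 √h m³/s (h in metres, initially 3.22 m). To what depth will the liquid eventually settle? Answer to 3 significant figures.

4.86 m

A dh/dt = Q_in − 0.0234 √h. Steady state requires inflow = outflow:
Q_in = 0.0234 √h_ss ⇒ √h_ss = 0.0516/0.0234 = 2.2051.
h_ss = 2.2051² = 4.8626 m. (Since h₀ = 3.22 m < h_ss, the level will rise toward this value.)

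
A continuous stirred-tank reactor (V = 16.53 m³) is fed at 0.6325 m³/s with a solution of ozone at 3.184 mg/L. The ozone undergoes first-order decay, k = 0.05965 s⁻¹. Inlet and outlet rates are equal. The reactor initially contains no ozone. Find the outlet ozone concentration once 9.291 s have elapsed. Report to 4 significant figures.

0.7433 mg/L

Species balance: V dC/dt = Q C_in − Q C − k V C.
This is linear with rate a = Q/V + k = 0.0979138 s⁻¹.
C_ss = Q C_in/(Q + kV) = 1.24428 mg/L; C(t) = C_ss + (C₀ − C_ss) e^(−a t).
C(9.291) = 1.24428 + (-1.24428)·e^(−0.0979138·9.291) = 1.24428 + (-1.24428)·0.402638 = 0.743283 mg/L.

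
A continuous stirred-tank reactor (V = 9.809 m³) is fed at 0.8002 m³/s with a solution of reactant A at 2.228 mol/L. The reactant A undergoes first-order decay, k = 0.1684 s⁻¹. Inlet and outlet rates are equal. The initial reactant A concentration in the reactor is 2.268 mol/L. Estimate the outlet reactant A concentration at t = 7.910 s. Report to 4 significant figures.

0.9404 mol/L

Accumulation = in − out − consumed: V dC/dt = Q C_in − Q C − k V C.
This is linear with rate a = Q/V + k = 0.249978 s⁻¹.
C_ss = Q C_in/(Q + kV) = 0.727088 mol/L; C(t) = C_ss + (C₀ − C_ss) e^(−a t).
C(7.910) = 0.727088 + (1.54091)·e^(−0.249978·7.910) = 0.727088 + (1.54091)·0.138439 = 0.940410 mol/L.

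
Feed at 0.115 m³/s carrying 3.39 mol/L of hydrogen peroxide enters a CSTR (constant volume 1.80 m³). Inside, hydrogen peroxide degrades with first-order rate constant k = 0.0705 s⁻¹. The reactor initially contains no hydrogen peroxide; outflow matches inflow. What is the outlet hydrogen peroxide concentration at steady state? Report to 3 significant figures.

V dC/dt = Q(C_in − C) − k V C.
Steady state (dC/dt = 0): C_ss = Q C_in/(Q + kV) = C_in/(1 + kV/Q).
C_ss = 0.115·3.39/(0.115 + 0.0705·1.80) = 0.38985/0.24190 = 1.6116 mol/L.

1.61 mol/L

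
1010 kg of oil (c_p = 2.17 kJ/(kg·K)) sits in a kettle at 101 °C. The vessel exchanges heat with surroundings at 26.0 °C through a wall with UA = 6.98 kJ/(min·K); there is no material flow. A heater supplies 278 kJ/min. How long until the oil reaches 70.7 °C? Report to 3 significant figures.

621 min

Heat balance on the well-mixed liquid: M c_p dT/dt = −UA(T − T_amb) + Q̇.
τ = M c_p/UA = 314.00 min; T_ss = T_amb + Q̇/UA = 26.0 + 278/6.98 = 65.828 °C.
T(t) = T_ss + (T₀ − T_ss)e^(−t/τ); set T = 70.7:
t = −τ ln[(T − T_ss)/(T₀ − T_ss)] = −314.00 · ln(0.13852) = 620.70 min.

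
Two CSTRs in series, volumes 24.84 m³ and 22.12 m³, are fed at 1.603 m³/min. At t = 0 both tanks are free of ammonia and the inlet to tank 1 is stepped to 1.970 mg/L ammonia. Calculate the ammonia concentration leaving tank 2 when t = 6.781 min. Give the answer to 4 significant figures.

Each tank obeys Vᵢ dCᵢ/dt = Q(Cᵢ₋₁ − Cᵢ), so τᵢ = Vᵢ/Q.
τ₁ = 24.84/1.603 = 15.4959 min; τ₂ = 22.12/1.603 = 13.7991 min.
Solving the cascade with C₁(0)=C₂(0)=0 gives C₂(t) = C_in[1 − (τ₁ e^(−t/τ₁) − τ₂ e^(−t/τ₂))/(τ₁ − τ₂)].
At t = 6.781: e^(−t/τ₁) = 0.645585, e^(−t/τ₂) = 0.611764.
C₂ = 1.970·[1 − (15.4959·0.645585 − 13.7991·0.611764)/(1.69682)] = 1.970·0.0793743 = 0.156367 mg/L.

0.1564 mg/L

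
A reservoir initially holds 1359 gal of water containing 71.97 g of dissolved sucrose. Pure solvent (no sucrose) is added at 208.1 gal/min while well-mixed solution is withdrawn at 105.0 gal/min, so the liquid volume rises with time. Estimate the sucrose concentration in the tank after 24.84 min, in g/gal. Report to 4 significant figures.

Total volume: dV/dt = Q_in − Q_out = 103.100 gal/min, so V(t) = 1359 + 103.100 t and V(24.84) = 3920.00 gal.
Solute balance: dm/dt = 0 − Q_out C = −Q_out m/V(t).
Separate: dm/m = −Q_out dt/V(t) ⇒ ln(m/m₀) = −(Q_out/(Q_in−Q_out)) ln(V/V₀).
m = m₀ (V₀/V)^(Q_out/(Q_in−Q_out)) = 71.97 × (1359/3920.00)^(1.01843) = 24.4684 g.
C = m/V = 24.4684/3920.00 = 0.00624194 g/gal.

0.006242 g/gal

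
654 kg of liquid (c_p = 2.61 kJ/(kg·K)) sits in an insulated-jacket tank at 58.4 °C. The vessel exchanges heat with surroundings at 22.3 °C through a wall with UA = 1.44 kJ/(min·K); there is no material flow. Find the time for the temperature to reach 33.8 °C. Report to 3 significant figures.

Heat balance on the well-mixed liquid: M c_p dT/dt = −UA(T − T_amb).
τ = M c_p/UA = 1185.4 min; T_ss = T_amb = 22.300 °C.
T(t) = T_ss + (T₀ − T_ss)e^(−t/τ); set T = 33.8:
t = −τ ln[(T − T_ss)/(T₀ − T_ss)] = −1185.4 · ln(0.31856) = 1356.0 min.

1360 min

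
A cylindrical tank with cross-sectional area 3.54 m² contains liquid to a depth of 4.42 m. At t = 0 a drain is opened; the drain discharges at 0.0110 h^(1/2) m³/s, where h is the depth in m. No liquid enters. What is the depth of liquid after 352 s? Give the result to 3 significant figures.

2.42 m

Unsteady balance on liquid volume: A dh/dt = −0.0110 √h.
∫ h^(−1/2) dh = −(0.0110/A) ∫ dt, giving 2√h = 2√h₀ − (0.0110/A) t.
√h = √4.42 − 0.0110·352/(2·3.54) = 2.1024 − 0.54689 = 1.5555.
h = 1.5555² = 2.4195 m.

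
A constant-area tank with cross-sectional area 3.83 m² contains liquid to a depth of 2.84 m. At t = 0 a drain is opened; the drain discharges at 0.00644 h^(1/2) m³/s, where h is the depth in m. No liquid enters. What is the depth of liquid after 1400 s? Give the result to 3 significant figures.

With no inflow, A dh/dt = −0.00644 √h.
∫ h^(−1/2) dh = −(0.00644/A) ∫ dt, giving 2√h = 2√h₀ − (0.00644/A) t.
√h = √2.84 − 0.00644·1400/(2·3.83) = 1.6852 − 1.1770 = 0.50821.
h = 0.50821² = 0.25827 m.

0.258 m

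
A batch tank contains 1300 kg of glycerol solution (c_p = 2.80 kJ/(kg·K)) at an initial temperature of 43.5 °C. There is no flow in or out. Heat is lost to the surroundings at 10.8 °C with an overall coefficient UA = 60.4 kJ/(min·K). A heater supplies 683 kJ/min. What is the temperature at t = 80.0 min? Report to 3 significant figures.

27.8 °C

M c_p dT/dt = −UA(T − T_amb) + Q̇.
dT/dt = (T_ss − T)/τ with T_ss = T_amb + Q̇/UA = 10.8 + 683/60.4 = 22.108 °C, τ = M c_p/UA = 1300·2.80/60.4 = 60.265 min.
T approaches T_ss exponentially: T(t) = T_ss + (T₀ − T_ss) e^(−t/τ).
T(80.0) = 22.108 + (21.392)·0.26515 = 27.780 °C.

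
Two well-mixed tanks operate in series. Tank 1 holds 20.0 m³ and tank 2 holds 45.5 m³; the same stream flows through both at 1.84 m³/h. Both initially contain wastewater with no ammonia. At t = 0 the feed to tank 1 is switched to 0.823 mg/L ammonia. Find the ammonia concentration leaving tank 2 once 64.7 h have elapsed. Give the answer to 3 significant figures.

Species balance on tank i: dCᵢ/dt = (Cᵢ₋₁ − Cᵢ)/τᵢ with τᵢ = Vᵢ/Q.
τ₁ = 20.0/1.84 = 10.870 h; τ₂ = 45.5/1.84 = 24.728 h.
Solving the cascade with C₁(0)=C₂(0)=0 gives C₂(t) = C_in[1 − (τ₁ e^(−t/τ₁) − τ₂ e^(−t/τ₂))/(τ₁ − τ₂)].
At t = 64.7: e^(−t/τ₁) = 0.0025996, e^(−t/τ₂) = 0.073063.
C₂ = 0.823·[1 − (10.870·0.0025996 − 24.728·0.073063)/(-13.859)] = 0.823·0.87167 = 0.71739 mg/L.

0.717 mg/L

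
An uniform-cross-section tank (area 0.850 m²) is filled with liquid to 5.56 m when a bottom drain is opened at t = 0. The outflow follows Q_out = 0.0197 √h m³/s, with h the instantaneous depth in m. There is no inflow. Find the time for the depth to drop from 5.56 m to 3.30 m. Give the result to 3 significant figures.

A dh/dt = −Q_out = −0.0197 √h.
This is separable: 2 d(√h)/dt = −0.0197/A, so √h = √h₀ − (0.0197/(2A)) t.
t = 2A(√h₀ − √h)/0.0197 = 2·0.850·(√5.56 − √3.30)/0.0197
  = 1.7000 × (2.3580 − 1.8166) / 0.0197 = 46.718 s.

46.7 s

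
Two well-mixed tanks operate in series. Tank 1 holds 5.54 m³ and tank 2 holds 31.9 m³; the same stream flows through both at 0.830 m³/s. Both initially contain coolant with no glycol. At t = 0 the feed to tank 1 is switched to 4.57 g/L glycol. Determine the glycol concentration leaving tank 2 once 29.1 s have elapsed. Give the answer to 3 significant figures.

Each tank obeys Vᵢ dCᵢ/dt = Q(Cᵢ₋₁ − Cᵢ), so τᵢ = Vᵢ/Q.
τ₁ = 5.54/0.830 = 6.6747 s; τ₂ = 31.9/0.830 = 38.434 s.
Solving the cascade with C₁(0)=C₂(0)=0 gives C₂(t) = C_in[1 − (τ₁ e^(−t/τ₁) − τ₂ e^(−t/τ₂))/(τ₁ − τ₂)].
At t = 29.1: e^(−t/τ₁) = 0.012782, e^(−t/τ₂) = 0.46900.
C₂ = 4.57·[1 − (6.6747·0.012782 − 38.434·0.46900)/(-31.759)] = 4.57·0.43512 = 1.9885 g/L.

1.99 g/L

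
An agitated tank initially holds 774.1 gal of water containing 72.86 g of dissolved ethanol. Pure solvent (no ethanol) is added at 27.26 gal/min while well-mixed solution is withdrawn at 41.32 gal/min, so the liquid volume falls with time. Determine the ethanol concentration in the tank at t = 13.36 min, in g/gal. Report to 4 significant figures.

0.05491 g/gal

Total volume: dV/dt = Q_in − Q_out = -14.0600 gal/min, so V(t) = 774.1 − 14.0600 t and V(13.36) = 586.258 gal.
Species balance (pure solvent in): dm/dt = −Q_out · m/V(t).
Separate: dm/m = −Q_out dt/V(t) ⇒ ln(m/m₀) = −(Q_out/(Q_in−Q_out)) ln(V/V₀).
m = m₀ (V₀/V)^(Q_out/(Q_in−Q_out)) = 72.86 × (774.1/586.258)^(-2.93883) = 32.1920 g.
C = m/V = 32.1920/586.258 = 0.0549110 g/gal.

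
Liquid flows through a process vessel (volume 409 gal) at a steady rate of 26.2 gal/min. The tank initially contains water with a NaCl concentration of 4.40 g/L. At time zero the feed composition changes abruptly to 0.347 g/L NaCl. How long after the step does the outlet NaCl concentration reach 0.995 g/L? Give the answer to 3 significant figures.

Species balance: V dC/dt = Q(C_in − C) ⇒ τ = V/Q = 15.611 min.
C(t) = C_in + (C₀ − C_in) e^(−t/τ). Set C = 0.995 and solve for t:
e^(−t/τ) = (C − C_in)/(C₀ − C_in) = (0.995 − 0.347)/(4.40 − 0.347) = 0.15988
t = −τ ln(…) = 15.611 × 1.8333 = 28.619 min.

28.6 min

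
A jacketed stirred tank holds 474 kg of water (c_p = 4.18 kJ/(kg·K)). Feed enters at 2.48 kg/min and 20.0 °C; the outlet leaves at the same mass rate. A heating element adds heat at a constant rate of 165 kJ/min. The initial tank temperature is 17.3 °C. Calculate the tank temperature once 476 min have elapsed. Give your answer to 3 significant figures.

34.4 °C

M c_p dT/dt = ṁ c_p (T_in − T) + Q̇.
Rearrange: dT/dt = (T_ss − T)/τ with τ = M/ṁ = 191.13 min and T_ss = T_in + Q̇/(ṁ c_p) = 35.917 °C.
Integrating: T(t) = T_ss + (T₀ − T_ss) e^(−t/τ).
T(476) = 35.917 + (-18.617)·e^(−476/191.13) = 35.917 + (-18.617)·0.082871 = 34.374 °C.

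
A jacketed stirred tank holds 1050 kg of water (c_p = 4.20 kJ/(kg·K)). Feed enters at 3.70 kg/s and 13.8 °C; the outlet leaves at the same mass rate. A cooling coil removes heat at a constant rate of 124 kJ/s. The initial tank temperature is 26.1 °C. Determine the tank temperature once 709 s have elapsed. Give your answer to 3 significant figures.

M c_p dT/dt = ṁ c_p (T_in − T) − Q̇.
τ = M/ṁ = 283.78 s; T_ss = T_in − Q̇/(ṁ c_p) = 13.8 − 124/(3.70·4.20) = 5.8206 °C.
Solution: T(t) = T_ss + (T₀ − T_ss) e^(−t/τ).
T(709) = 5.8206 + (20.279)·e^(−709/283.78) = 5.8206 + (20.279)·0.082218 = 7.4879 °C.

7.49 °C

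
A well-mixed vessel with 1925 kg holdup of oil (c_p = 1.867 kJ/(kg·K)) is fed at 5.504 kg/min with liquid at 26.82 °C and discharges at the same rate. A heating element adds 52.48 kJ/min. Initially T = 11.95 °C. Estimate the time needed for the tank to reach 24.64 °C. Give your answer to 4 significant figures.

First-law balance (no shaft work): M c_p dT/dt = ṁ c_p (T_in − T) + 52.48.
τ = M/ṁ = 349.746 min; T_ss = T_in + Q̇/(ṁ c_p) = 31.9271 °C.
T(t) = T_ss + (T₀ − T_ss) e^(−t/τ). Set T = 24.64:
e^(−t/τ) = (24.64 − 31.9271)/(11.95 − 31.9271) = 0.364771
t = −349.746 · ln(0.364771) = 352.713 min.

352.7 min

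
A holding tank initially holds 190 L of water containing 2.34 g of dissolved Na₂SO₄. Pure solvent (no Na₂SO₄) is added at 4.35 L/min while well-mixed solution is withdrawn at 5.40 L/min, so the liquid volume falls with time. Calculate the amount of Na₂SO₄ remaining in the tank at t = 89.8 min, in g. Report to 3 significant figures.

0.0688 g

Let m(t) be the amount of Na₂SO₄. Volume: V(t) = V₀ + (Q_in − Q_out) t = 190 − 1.0500 t; V(89.8) = 95.710 L.
Solute balance: dm/dt = 0 − Q_out C = −Q_out m/V(t).
Separate: dm/m = −Q_out dt/V(t) ⇒ ln(m/m₀) = −(Q_out/(Q_in−Q_out)) ln(V/V₀).
m = m₀ (V₀/V)^(Q_out/(Q_in−Q_out)) = 2.34 × (190/95.710)^(-5.1429) = 0.068816 g.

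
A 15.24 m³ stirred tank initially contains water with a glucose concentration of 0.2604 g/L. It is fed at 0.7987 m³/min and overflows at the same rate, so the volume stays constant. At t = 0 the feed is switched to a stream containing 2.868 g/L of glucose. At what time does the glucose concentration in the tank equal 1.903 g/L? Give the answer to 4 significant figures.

Unsteady species balance (constant V, well mixed): V dC/dt = Q(C_in − C), so τ = V/Q = 19.0810 min.
C(t) = C_in + (C₀ − C_in) e^(−t/τ). Set C = 1.903 and solve for t:
e^(−t/τ) = (C − C_in)/(C₀ − C_in) = (1.903 − 2.868)/(0.2604 − 2.868) = 0.370072
t = −τ ln(…) = 19.0810 × 0.994057 = 18.9676 min.

18.97 min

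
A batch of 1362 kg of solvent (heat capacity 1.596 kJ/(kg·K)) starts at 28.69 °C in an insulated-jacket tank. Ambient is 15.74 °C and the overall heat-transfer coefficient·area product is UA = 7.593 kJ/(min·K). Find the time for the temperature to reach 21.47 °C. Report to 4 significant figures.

233.4 min

Lumped-capacitance energy balance: M c_p dT/dt = UA(T_amb − T).
τ = M c_p/UA = 286.284 min; T_ss = T_amb = 15.7400 °C.
T(t) = T_ss + (T₀ − T_ss)e^(−t/τ); set T = 21.47:
t = −τ ln[(T − T_ss)/(T₀ − T_ss)] = −286.284 · ln(0.442471) = 233.430 min.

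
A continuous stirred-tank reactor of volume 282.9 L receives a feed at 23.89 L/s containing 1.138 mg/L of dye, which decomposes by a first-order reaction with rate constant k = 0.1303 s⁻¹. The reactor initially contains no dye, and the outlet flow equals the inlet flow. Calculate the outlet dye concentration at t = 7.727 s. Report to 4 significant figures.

Accumulation = in − out − consumed: V dC/dt = Q C_in − Q C − k V C.
This is linear with rate a = Q/V + k = 0.214747 s⁻¹.
C_ss = Q C_in/(Q + kV) = 0.447506 mg/L; C(t) = C_ss + (C₀ − C_ss) e^(−a t).
C(7.727) = 0.447506 + (-0.447506)·e^(−0.214747·7.727) = 0.447506 + (-0.447506)·0.190263 = 0.362362 mg/L.

0.3624 mg/L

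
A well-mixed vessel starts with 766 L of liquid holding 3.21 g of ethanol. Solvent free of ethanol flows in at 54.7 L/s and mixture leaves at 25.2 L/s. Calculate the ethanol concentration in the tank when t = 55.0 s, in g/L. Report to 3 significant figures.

0.000509 g/L

Let m(t) be the amount of ethanol. Volume: V(t) = V₀ + (Q_in − Q_out) t = 766 + 29.500 t; V(55.0) = 2388.5 L.
Solute balance: dm/dt = 0 − Q_out C = −Q_out m/V(t).
dm/m = −Q_out dt/(V₀ + 29.500 t); integrating gives ln(m/m₀) = −(Q_out/(Q_in−Q_out)) ln(V/V₀).
m = m₀ (V₀/V)^(Q_out/(Q_in−Q_out)) = 3.21 × (766/2388.5)^(0.85424) = 1.2151 g.
C = m/V = 1.2151/2388.5 = 0.00050872 g/L.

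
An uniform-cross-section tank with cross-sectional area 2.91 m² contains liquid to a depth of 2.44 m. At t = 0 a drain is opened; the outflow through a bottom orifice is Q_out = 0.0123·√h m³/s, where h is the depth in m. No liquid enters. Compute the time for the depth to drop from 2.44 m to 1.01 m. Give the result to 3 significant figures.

Mass balance (ρ constant): A dh/dt = −0.0123 √h.
Separate and integrate: 2(√h − √h₀) = −(0.0123/A) t.
t = 2A(√h₀ − √h)/0.0123 = 2·2.91·(√2.44 − √1.01)/0.0123
  = 5.8200 × (1.5620 − 1.0050) / 0.0123 = 263.59 s.

264 s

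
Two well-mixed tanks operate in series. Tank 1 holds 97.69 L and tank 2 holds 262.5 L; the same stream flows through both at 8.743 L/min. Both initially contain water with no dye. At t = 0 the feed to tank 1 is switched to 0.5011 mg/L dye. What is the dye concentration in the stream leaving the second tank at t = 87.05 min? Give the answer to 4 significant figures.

0.4573 mg/L

Each tank obeys Vᵢ dCᵢ/dt = Q(Cᵢ₋₁ − Cᵢ), so τᵢ = Vᵢ/Q.
τ₁ = 97.69/8.743 = 11.1735 min; τ₂ = 262.5/8.743 = 30.0240 min.
Solving the cascade with C₁(0)=C₂(0)=0 gives C₂(t) = C_in[1 − (τ₁ e^(−t/τ₁) − τ₂ e^(−t/τ₂))/(τ₁ − τ₂)].
At t = 87.05: e^(−t/τ₁) = 0.000413544, e^(−t/τ₂) = 0.0550593.
C₂ = 0.5011·[1 − (11.1735·0.000413544 − 30.0240·0.0550593)/(-18.8505)] = 0.5011·0.912550 = 0.457279 mg/L.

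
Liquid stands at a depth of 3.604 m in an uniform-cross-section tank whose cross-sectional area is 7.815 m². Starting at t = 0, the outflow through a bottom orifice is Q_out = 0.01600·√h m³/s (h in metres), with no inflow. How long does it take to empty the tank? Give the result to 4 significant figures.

A dh/dt = −Q_out = −0.01600 √h.
Separate and integrate: 2(√h − √h₀) = −(0.01600/A) t.
Set h = 0: 2√h₀ = (0.01600/A) t_empty ⇒ t_empty = 2A√h₀/0.01600.
t_empty = 2·7.815·√3.604/0.01600 = 15.6300·1.89842/0.01600 = 1854.52 s.

1855 s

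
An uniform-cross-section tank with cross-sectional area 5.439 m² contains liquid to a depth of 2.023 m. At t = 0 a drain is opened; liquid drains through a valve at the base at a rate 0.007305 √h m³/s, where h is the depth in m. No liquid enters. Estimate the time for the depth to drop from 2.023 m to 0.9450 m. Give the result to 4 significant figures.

670.4 s

A dh/dt = −Q_out = −0.007305 √h.
Separate and integrate: 2(√h − √h₀) = −(0.007305/A) t.
t = 2A(√h₀ − √h)/0.007305 = 2·5.439·(√2.023 − √0.9450)/0.007305
  = 10.8780 × (1.42232 − 0.972111) / 0.007305 = 670.417 s.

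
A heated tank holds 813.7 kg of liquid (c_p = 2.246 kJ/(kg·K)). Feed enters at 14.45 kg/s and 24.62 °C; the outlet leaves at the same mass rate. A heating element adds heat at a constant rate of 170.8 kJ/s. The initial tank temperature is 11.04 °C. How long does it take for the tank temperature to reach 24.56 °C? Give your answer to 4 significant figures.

71.19 s

M c_p dT/dt = ṁ c_p (T_in − T) + Q̇.
τ = M/ṁ = 56.3114 s; T_ss = T_in + Q̇/(ṁ c_p) = 29.8827 °C.
T(t) = T_ss + (T₀ − T_ss) e^(−t/τ). Set T = 24.56:
e^(−t/τ) = (24.56 − 29.8827)/(11.04 − 29.8827) = 0.282482
t = −56.3114 · ln(0.282482) = 71.1856 s.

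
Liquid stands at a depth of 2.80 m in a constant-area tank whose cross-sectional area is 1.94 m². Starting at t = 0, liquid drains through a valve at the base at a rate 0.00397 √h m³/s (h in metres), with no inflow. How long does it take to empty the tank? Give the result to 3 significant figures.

A dh/dt = −Q_out = −0.00397 √h.
This is separable: 2 d(√h)/dt = −0.00397/A, so √h = √h₀ − (0.00397/(2A)) t.
Set h = 0: 2√h₀ = (0.00397/A) t_empty ⇒ t_empty = 2A√h₀/0.00397.
t_empty = 2·1.94·√2.80/0.00397 = 3.8800·1.6733/0.00397 = 1635.4 s.

1640 s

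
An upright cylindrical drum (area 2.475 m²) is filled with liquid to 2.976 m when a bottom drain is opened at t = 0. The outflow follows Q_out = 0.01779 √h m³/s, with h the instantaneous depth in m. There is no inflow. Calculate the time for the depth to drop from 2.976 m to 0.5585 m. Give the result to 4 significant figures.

272.1 s

Mass balance (ρ constant): A dh/dt = −0.01779 √h.
Separate and integrate: 2(√h − √h₀) = −(0.01779/A) t.
t = 2A(√h₀ − √h)/0.01779 = 2·2.475·(√2.976 − √0.5585)/0.01779
  = 4.95000 × (1.72511 − 0.747329) / 0.01779 = 272.064 s.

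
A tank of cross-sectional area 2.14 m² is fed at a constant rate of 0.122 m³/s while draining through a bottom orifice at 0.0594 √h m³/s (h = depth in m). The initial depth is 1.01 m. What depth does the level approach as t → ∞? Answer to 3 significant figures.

A dh/dt = Q_in − 0.0594 √h. Steady state requires inflow = outflow:
Q_in = 0.0594 √h_ss ⇒ √h_ss = 0.122/0.0594 = 2.0539.
h_ss = 2.0539² = 4.2184 m. (Since h₀ = 1.01 m < h_ss, the level will rise toward this value.)

4.22 m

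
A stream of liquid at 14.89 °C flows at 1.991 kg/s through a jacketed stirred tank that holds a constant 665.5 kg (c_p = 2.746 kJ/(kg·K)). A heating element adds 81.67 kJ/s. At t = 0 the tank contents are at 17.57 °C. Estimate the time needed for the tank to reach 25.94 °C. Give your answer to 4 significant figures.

383.8 s

Heat balance on the well-mixed liquid: M c_p dT/dt = ṁ c_p (T_in − T) + 81.67.
τ = M/ṁ = 334.254 s; T_ss = T_in + Q̇/(ṁ c_p) = 29.8279 °C.
T(t) = T_ss + (T₀ − T_ss) e^(−t/τ). Set T = 25.94:
e^(−t/τ) = (25.94 − 29.8279)/(17.57 − 29.8279) = 0.317177
t = −334.254 · ln(0.317177) = 383.822 s.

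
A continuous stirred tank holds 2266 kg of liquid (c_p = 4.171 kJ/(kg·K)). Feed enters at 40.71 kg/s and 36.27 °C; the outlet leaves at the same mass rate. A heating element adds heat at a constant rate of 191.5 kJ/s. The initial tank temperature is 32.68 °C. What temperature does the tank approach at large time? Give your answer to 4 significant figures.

Energy balance: M c_p dT/dt = ṁ c_p (T_in − T) + 191.5.
At steady state dT/dt = 0 ⇒ T_ss = T_in + Q̇/(ṁ c_p) = 36.27 + 191.5/(40.71·4.171) = 37.3978 °C.

37.40 °C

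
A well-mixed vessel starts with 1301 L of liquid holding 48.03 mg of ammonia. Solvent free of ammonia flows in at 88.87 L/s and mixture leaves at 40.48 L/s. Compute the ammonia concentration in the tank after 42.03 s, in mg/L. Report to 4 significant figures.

0.006553 mg/L

Let m(t) be the amount of ammonia. Volume: V(t) = V₀ + (Q_in − Q_out) t = 1301 + 48.3900 t; V(42.03) = 3334.83 L.
Solute balance: dm/dt = 0 − Q_out C = −Q_out m/V(t).
dm/m = −Q_out dt/(V₀ + 48.3900 t); integrating gives ln(m/m₀) = −(Q_out/(Q_in−Q_out)) ln(V/V₀).
m = m₀ (V₀/V)^(Q_out/(Q_in−Q_out)) = 48.03 × (1301/3334.83)^(0.836536) = 21.8544 mg.
C = m/V = 21.8544/3334.83 = 0.00655338 mg/L.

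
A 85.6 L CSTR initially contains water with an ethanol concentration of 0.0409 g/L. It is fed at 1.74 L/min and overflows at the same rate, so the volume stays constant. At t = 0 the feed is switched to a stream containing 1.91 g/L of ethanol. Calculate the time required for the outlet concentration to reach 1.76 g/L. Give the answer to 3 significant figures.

124 min

Mass balance on the solute (V constant): V dC/dt = Q(C_in − C), so τ = V/Q = 49.195 min.
C(t) = C_in + (C₀ − C_in) e^(−t/τ). Set C = 1.76 and solve for t:
e^(−t/τ) = (C − C_in)/(C₀ − C_in) = (1.76 − 1.91)/(0.0409 − 1.91) = 0.080253
t = −τ ln(…) = 49.195 × 2.5226 = 124.10 min.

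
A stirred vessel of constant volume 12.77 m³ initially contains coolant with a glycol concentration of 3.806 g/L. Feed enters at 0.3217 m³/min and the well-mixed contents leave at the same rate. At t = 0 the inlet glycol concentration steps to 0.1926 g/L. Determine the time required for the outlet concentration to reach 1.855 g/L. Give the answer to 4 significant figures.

Unsteady species balance (constant V, well mixed): V dC/dt = Q(C_in − C), so τ = V/Q = 39.6954 min.
C(t) = C_in + (C₀ − C_in) e^(−t/τ). Set C = 1.855 and solve for t:
e^(−t/τ) = (C − C_in)/(C₀ − C_in) = (1.855 − 0.1926)/(3.806 − 0.1926) = 0.460065
t = −τ ln(…) = 39.6954 × 0.776387 = 30.8190 min.

30.82 min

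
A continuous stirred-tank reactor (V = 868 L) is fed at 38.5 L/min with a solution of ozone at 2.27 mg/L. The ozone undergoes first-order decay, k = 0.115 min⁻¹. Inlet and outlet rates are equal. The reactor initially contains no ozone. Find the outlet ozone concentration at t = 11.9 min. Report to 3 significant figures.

0.537 mg/L

Accumulation = in − out − consumed: V dC/dt = Q C_in − Q C − k V C.
dC/dt = (Q/V) C_in − (Q/V + k) C; effective rate a = Q/V + k = 0.044355 + 0.115 = 0.15935 min⁻¹.
C_ss = Q C_in/(Q + kV) = 0.63183 mg/L; C(t) = C_ss + (C₀ − C_ss) e^(−a t).
C(11.9) = 0.63183 + (-0.63183)·e^(−0.15935·11.9) = 0.63183 + (-0.63183)·0.15012 = 0.53698 mg/L.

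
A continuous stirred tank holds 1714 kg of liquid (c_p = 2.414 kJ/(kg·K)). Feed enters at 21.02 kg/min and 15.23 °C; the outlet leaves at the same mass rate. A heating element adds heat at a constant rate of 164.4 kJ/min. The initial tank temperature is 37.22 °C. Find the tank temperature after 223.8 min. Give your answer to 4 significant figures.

M c_p dT/dt = ṁ c_p (T_in − T) + Q̇.
τ = M/ṁ = 81.5414 min; T_ss = T_in + Q̇/(ṁ c_p) = 15.23 + 164.4/(21.02·2.414) = 18.4699 °C.
Solution: T(t) = T_ss + (T₀ − T_ss) e^(−t/τ).
T(223.8) = 18.4699 + (18.7501)·e^(−223.8/81.5414) = 18.4699 + (18.7501)·0.0642728 = 19.6750 °C.

19.68 °C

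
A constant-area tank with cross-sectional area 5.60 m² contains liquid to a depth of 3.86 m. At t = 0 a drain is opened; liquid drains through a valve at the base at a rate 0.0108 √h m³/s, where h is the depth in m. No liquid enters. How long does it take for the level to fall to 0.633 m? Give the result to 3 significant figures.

With no inflow, A dh/dt = −0.0108 √h.
∫ h^(−1/2) dh = −(0.0108/A) ∫ dt, giving 2√h = 2√h₀ − (0.0108/A) t.
t = 2A(√h₀ − √h)/0.0108 = 2·5.60·(√3.86 − √0.633)/0.0108
  = 11.200 × (1.9647 − 0.79561) / 0.0108 = 1212.4 s.

1210 s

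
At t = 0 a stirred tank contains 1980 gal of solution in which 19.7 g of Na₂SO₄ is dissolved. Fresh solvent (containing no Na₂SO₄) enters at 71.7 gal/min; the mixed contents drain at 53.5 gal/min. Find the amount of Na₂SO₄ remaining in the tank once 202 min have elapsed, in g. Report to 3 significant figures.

0.900 g

Total volume: dV/dt = Q_in − Q_out = 18.200 gal/min, so V(t) = 1980 + 18.200 t and V(202) = 5656.4 gal.
No Na₂SO₄ enters, so dm/dt = −Q_out · (m/V).
Separate: dm/m = −Q_out dt/V(t) ⇒ ln(m/m₀) = −(Q_out/(Q_in−Q_out)) ln(V/V₀).
m = m₀ (V₀/V)^(Q_out/(Q_in−Q_out)) = 19.7 × (1980/5656.4)^(2.9396) = 0.90031 g.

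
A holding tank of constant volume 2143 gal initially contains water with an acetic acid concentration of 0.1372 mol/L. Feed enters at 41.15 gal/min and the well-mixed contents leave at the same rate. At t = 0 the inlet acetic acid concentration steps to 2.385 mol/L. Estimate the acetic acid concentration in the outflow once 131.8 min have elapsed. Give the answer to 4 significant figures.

2.206 mol/L

Transient balance on the dissolved component: V dC/dt = Q(C_in − C).
Time constant τ = V/Q = 2143/41.15 = 52.0778 min.
Integrating: C(t) = C_in + (C₀ − C_in) e^(−t/τ).
C(131.8) = 2.385 + (0.1372 − 2.385)·e^(−131.8/52.0778) = 2.385 + (-2.24780)·0.0795929 = 2.20609 mol/L.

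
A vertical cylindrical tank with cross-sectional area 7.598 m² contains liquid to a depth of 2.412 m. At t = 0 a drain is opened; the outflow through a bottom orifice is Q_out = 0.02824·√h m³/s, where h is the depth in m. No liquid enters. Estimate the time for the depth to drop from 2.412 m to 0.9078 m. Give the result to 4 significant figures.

323.0 s

A dh/dt = −Q_out = −0.02824 √h.
This is separable: 2 d(√h)/dt = −0.02824/A, so √h = √h₀ − (0.02824/(2A)) t.
t = 2A(√h₀ − √h)/0.02824 = 2·7.598·(√2.412 − √0.9078)/0.02824
  = 15.1960 × (1.55306 − 0.952785) / 0.02824 = 323.010 s.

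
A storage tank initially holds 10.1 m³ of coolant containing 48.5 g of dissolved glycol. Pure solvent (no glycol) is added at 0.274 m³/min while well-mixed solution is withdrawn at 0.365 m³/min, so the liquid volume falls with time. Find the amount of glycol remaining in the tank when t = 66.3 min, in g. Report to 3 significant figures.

Total volume: dV/dt = Q_in − Q_out = -0.091000 m³/min, so V(t) = 10.1 − 0.091000 t and V(66.3) = 4.0667 m³.
No glycol enters, so dm/dt = −Q_out · (m/V).
dm/m = −Q_out dt/(V₀ − 0.091000 t); integrating gives ln(m/m₀) = −(Q_out/(Q_in−Q_out)) ln(V/V₀).
m = m₀ (V₀/V)^(Q_out/(Q_in−Q_out)) = 48.5 × (10.1/4.0667)^(-4.0110) = 1.2621 g.

1.26 g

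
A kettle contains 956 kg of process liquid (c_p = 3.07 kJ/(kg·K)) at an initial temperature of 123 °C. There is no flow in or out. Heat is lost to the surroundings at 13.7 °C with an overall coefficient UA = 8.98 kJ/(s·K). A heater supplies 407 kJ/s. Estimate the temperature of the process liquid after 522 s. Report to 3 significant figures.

M c_p dT/dt = −UA(T − T_amb) + Q̇.
dT/dt = (T_ss − T)/τ with T_ss = T_amb + Q̇/UA = 13.7 + 407/8.98 = 59.023 °C, τ = M c_p/UA = 956·3.07/8.98 = 326.83 s.
Solution: T(t) = T_ss + (T₀ − T_ss) e^(−t/τ).
T(522) = 59.023 + (63.977)·0.20247 = 71.976 °C.

72.0 °C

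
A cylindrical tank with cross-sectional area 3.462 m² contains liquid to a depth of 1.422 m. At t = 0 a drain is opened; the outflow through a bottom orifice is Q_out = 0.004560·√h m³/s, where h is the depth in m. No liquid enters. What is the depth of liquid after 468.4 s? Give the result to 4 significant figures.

With no inflow, A dh/dt = −0.004560 √h.
Separate and integrate: 2(√h − √h₀) = −(0.004560/A) t.
√h = √1.422 − 0.004560·468.4/(2·3.462) = 1.19248 − 0.308478 = 0.883998.
h = 0.883998² = 0.781453 m.

0.7815 m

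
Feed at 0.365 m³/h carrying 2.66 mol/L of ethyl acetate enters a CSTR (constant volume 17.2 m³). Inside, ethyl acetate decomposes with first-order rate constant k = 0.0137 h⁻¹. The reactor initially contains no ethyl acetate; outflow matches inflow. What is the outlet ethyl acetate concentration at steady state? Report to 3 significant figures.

1.62 mol/L

Species balance: V dC/dt = Q C_in − Q C − k V C.
Steady state (dC/dt = 0): C_ss = Q C_in/(Q + kV) = C_in/(1 + kV/Q).
C_ss = 0.365·2.66/(0.365 + 0.0137·17.2) = 0.97090/0.60064 = 1.6164 mol/L.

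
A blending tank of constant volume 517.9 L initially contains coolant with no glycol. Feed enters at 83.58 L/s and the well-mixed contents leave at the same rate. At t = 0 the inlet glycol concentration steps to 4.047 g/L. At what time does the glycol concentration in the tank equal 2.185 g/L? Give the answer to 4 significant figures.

Accumulation = in − out for the solute gives V dC/dt = Q(C_in − C), so τ = V/Q = 6.19646 s.
C(t) = C_in + (C₀ − C_in) e^(−t/τ). Set C = 2.185 and solve for t:
e^(−t/τ) = (C − C_in)/(C₀ − C_in) = (2.185 − 4.047)/(0 − 4.047) = 0.460094
t = −τ ln(…) = 6.19646 × 0.776325 = 4.81046 s.

4.810 s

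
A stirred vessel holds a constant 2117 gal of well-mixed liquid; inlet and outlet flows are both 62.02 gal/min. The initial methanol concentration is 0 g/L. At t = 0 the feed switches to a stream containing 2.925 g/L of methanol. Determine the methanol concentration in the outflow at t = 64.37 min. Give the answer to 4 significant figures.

2.481 g/L

Accumulation = in − out for the solute gives V dC/dt = Q(C_in − C).
Rewrite as dC/dt + C/τ = C_in/τ, τ = V/Q = 34.1342 min.
Solution: C(t) = C_in + (C₀ − C_in) e^(−t/τ).
C(64.37) = 2.925 + (0 − 2.925)·e^(−64.37/34.1342) = 2.925 + (-2.92500)·0.151708 = 2.48125 g/L.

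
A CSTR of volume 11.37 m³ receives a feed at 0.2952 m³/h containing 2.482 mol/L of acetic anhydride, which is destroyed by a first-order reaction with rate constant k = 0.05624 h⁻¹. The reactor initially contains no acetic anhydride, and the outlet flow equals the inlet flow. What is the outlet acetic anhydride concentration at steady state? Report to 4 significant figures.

Species balance: V dC/dt = Q C_in − Q C − k V C.
At steady state: 0 = Q C_in − (Q + kV) C_ss, so C_ss = Q C_in/(Q + kV).
C_ss = 0.2952·2.482/(0.2952 + 0.05624·11.37) = 0.732686/0.934649 = 0.783916 mol/L.

0.7839 mol/L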